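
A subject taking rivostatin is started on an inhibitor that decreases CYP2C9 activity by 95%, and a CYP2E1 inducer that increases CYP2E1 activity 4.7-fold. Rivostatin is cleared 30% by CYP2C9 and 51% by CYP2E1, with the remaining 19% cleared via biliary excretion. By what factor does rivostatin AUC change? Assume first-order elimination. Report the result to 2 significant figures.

0.38

The CYP2C9 pathway (30% of clearance) drops to 0.05× activity: 0.3 × 0.05 = 0.015.
The CYP2E1 pathway (51% of clearance) is boosted to 4.7× activity: 0.51 × 4.7 = 2.397.
The remaining 19% of clearance is unaffected.
New clearance relative to baseline: 0.015 + 2.397 + 0.19 = 2.602.
AUC ∝ 1/CL: fold-change = 1 / 2.602 = 0.38.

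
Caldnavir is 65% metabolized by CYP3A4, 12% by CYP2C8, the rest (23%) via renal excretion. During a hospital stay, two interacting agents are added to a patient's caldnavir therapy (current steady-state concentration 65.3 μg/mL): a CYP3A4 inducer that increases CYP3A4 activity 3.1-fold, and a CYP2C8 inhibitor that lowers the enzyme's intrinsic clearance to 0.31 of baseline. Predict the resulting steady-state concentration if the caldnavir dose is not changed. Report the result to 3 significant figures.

28.6 μg/mL

The CYP3A4 pathway (65% of clearance) is boosted to 3.1× activity: 0.65 × 3.1 = 2.015.
The CYP2C8 pathway (12% of clearance) falls to 0.31× activity: 0.12 × 0.31 = 0.0372.
The remaining 23% of clearance is unaffected.
New clearance relative to baseline: 2.015 + 0.0372 + 0.23 = 2.2822.
Steady-state concentration ∝ 1/CL: new value = 65.3 / 2.2822 = 28.6 μg/mL.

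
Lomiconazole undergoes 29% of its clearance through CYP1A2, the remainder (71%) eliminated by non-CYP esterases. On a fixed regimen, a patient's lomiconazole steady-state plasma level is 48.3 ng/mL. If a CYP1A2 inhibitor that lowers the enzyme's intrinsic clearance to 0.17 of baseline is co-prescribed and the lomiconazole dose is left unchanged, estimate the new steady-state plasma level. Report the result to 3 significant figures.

The CYP1A2 pathway (29% of clearance) is reduced to 0.17× activity: 0.29 × 0.17 = 0.0493.
Non-CYP routes (71%) are unchanged.
CL_new/CL_old = 0.0493 + 0.71 = 0.7593.
With dosing unchanged, steady-state plasma level scales as 1/CL: 48.3 / 0.7593 = 63.6 ng/mL.

63.6 ng/mL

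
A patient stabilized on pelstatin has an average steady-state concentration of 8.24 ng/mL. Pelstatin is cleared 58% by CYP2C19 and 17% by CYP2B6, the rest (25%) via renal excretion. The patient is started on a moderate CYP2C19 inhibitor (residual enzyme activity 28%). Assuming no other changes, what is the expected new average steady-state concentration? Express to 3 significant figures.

The CYP2C19 pathway (58% of clearance) drops to 0.28× activity: 0.58 × 0.28 = 0.1624.
CYP2B6 (17%) and the residual 25% are unaffected.
Relative clearance = 0.1624 + 0.17 + 0.25 = 0.5824.
With dosing unchanged, average steady-state concentration scales as 1/CL: 8.24 / 0.5824 = 14.1 ng/mL.

14.1 ng/mL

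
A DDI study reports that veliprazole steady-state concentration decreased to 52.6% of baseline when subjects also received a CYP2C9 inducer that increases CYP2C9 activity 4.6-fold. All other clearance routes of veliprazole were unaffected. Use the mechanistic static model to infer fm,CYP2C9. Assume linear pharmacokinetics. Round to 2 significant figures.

0.25

Let fm be the CYP2C9 fraction. New clearance relative to baseline = fm × 4.6 + (1 − fm).
Steady-state concentration ratio = 1 / (new CL fraction), so new CL fraction = 1 / 0.526 = 1.901.
fm × 4.6 + 1 − fm = 1.901  ⇒  fm × (4.6 − 1) = 0.9011  ⇒  fm = 0.25.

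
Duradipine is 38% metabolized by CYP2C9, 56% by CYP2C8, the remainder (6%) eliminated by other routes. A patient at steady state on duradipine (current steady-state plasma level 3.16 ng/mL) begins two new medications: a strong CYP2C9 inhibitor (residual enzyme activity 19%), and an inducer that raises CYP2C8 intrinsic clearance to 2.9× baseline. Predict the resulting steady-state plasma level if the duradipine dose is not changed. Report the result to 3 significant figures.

CYP2C9: 0.38 × 0.19 = 0.0722
CYP2C8: 0.56 × 2.9 = 1.624
Other: 0.06 (unchanged)
New clearance relative to baseline: 0.0722 + 1.624 + 0.06 = 1.7562.
Steady-state plasma level ∝ 1/CL: new value = 3.16 / 1.7562 = 1.80 ng/mL.

1.80 ng/mL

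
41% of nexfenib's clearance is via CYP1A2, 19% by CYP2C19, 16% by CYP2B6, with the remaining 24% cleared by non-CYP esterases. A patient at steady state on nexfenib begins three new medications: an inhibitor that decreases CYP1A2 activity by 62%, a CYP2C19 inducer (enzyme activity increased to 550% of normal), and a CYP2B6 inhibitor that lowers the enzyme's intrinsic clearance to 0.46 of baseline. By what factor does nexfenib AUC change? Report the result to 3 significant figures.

0.660

CYP1A2: 0.41 × 0.38 = 0.1558
CYP2C19: 0.19 × 5.5 = 1.045
CYP2B6: 0.16 × 0.46 = 0.0736
Other: 0.24 (unchanged)
New clearance relative to baseline: 0.1558 + 1.045 + 0.0736 + 0.24 = 1.5144.
Net AUC ratio = 1 / 1.5144 = 0.660.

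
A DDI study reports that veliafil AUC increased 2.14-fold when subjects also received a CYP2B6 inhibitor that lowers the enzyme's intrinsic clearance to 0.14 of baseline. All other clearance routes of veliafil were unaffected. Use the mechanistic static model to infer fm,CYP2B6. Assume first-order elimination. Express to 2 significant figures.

Let fm be the CYP2B6 fraction. New clearance relative to baseline = fm × 0.14 + (1 − fm).
AUC ratio = 1 / (new CL fraction), so new CL fraction = 1 / 2.14 = 0.4673.
fm × 0.14 + 1 − fm = 0.4673  ⇒  fm × (0.14 − 1) = −0.5327  ⇒  fm = 0.62.

0.62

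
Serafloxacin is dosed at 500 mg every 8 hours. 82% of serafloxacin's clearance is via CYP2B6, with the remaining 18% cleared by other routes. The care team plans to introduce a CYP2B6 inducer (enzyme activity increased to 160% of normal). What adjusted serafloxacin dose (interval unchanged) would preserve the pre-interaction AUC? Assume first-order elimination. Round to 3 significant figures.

CYP2B6: 0.82 × 1.6 = 1.312
Other: 0.18 (unchanged)
CL_new/CL_old = 1.312 + 0.18 = 1.492.
To maintain the same steady-state level, dose must scale with clearance: new dose = 500 × 1.492 = 746 mg.

746 mg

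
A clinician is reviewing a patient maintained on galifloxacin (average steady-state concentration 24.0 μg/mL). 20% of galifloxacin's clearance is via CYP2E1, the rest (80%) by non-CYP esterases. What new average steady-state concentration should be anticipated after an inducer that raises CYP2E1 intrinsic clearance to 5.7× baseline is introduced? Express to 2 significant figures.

12 μg/mL

The CYP2E1 pathway (20% of clearance) rises to 5.7× activity: 0.2 × 5.7 = 1.14.
The remaining 80% of clearance is unaffected.
CL_new/CL_old = 1.14 + 0.8 = 1.94.
With dosing unchanged, average steady-state concentration scales as 1/CL: 24.0 / 1.94 = 12 μg/mL.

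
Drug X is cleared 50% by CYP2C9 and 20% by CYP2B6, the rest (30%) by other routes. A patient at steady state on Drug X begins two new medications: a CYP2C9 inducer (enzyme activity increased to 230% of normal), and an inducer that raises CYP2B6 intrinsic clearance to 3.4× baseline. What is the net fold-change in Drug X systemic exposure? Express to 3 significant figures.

CYP2C9: 0.5 × 2.3 = 1.15
CYP2B6: 0.2 × 3.4 = 0.68
Other: 0.3 (unchanged)
CL_new/CL_old = 1.15 + 0.68 + 0.3 = 2.13.
Systemic exposure ∝ 1/CL: fold-change = 1 / 2.13 = 0.469.

0.469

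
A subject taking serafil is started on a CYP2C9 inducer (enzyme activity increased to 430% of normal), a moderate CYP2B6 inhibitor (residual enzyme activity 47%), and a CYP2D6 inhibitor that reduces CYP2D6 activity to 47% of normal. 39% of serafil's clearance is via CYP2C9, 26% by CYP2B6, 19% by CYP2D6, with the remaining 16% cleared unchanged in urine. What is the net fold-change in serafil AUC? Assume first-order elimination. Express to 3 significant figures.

The CYP2C9 pathway (39% of clearance) increases to 4.3× activity: 0.39 × 4.3 = 1.677.
The CYP2B6 pathway (26% of clearance) falls to 0.47× activity: 0.26 × 0.47 = 0.1222.
The CYP2D6 pathway (19% of clearance) drops to 0.47× activity: 0.19 × 0.47 = 0.0893.
The remaining 16% of clearance is unaffected.
CL_new/CL_old = 1.677 + 0.1222 + 0.0893 + 0.16 = 2.0485.
AUC ∝ 1/CL: fold-change = 1 / 2.0485 = 0.488.

0.488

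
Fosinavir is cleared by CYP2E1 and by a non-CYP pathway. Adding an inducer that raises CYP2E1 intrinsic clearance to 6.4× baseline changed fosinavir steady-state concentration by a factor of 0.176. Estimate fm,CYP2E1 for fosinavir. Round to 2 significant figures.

0.87

Let fm be the CYP2E1 fraction. New clearance relative to baseline = fm × 6.4 + (1 − fm).
Steady-state concentration ratio = 1 / (new CL fraction), so new CL fraction = 1 / 0.176 = 5.682.
fm × 6.4 + 1 − fm = 5.682  ⇒  fm × (6.4 − 1) = 4.682  ⇒  fm = 0.87.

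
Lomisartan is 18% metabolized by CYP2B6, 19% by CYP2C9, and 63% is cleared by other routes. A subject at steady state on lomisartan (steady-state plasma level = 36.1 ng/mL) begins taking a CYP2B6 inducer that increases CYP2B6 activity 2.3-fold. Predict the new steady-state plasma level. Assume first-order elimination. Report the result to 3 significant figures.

CYP2B6: 0.18 × 2.3 = 0.414
CYP2C9: 0.19 (unchanged)
Other: 0.63 (unchanged)
Relative clearance = 0.414 + 0.19 + 0.63 = 1.234.
With dosing unchanged, steady-state plasma level scales as 1/CL: 36.1 / 1.234 = 29.3 ng/mL.

29.3 ng/mL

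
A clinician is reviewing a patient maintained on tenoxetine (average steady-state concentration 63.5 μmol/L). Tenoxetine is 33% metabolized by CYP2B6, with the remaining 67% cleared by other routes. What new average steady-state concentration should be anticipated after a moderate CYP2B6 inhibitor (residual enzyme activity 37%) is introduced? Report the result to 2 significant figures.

The CYP2B6 pathway (33% of clearance) drops to 0.37× activity: 0.33 × 0.37 = 0.1221.
The remaining 67% of clearance is unaffected.
CL_new/CL_old = 0.1221 + 0.67 = 0.7921.
New average steady-state concentration = baseline ÷ relative clearance = 63.5 / 0.7921 = 80 μmol/L.

80 μmol/L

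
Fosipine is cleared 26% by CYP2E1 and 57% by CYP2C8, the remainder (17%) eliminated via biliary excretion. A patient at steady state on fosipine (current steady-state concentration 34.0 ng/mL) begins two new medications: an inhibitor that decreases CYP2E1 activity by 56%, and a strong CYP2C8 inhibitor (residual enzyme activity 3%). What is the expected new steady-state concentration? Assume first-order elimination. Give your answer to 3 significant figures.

113 ng/mL

The CYP2E1 pathway (26% of clearance) drops to 0.44× activity: 0.26 × 0.44 = 0.1144.
The CYP2C8 pathway (57% of clearance) drops to 0.03× activity: 0.57 × 0.03 = 0.0171.
The remaining 17% of clearance is unaffected.
Relative clearance = 0.1144 + 0.0171 + 0.17 = 0.3015.
Steady-state concentration ∝ 1/CL: new value = 34.0 / 0.3015 = 113 ng/mL.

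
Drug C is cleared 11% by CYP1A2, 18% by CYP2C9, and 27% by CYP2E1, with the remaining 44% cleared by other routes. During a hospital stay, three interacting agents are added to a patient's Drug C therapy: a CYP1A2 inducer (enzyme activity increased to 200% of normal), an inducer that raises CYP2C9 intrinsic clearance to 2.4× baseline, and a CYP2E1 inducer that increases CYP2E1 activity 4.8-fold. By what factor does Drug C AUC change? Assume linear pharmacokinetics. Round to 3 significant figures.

0.419

The CYP1A2 pathway (11% of clearance) is boosted to 2× activity: 0.11 × 2 = 0.22.
The CYP2C9 pathway (18% of clearance) increases to 2.4× activity: 0.18 × 2.4 = 0.432.
The CYP2E1 pathway (27% of clearance) increases to 4.8× activity: 0.27 × 4.8 = 1.296.
Non-CYP routes (44%) are unchanged.
Relative clearance = 0.22 + 0.432 + 1.296 + 0.44 = 2.388.
AUC ∝ 1/CL: fold-change = 1 / 2.388 = 0.419.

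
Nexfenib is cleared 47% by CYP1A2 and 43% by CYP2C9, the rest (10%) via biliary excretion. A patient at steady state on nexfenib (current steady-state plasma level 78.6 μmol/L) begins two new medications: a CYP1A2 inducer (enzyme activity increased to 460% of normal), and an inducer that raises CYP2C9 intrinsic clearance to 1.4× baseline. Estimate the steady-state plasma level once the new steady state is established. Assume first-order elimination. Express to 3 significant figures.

27.4 μmol/L

The CYP1A2 pathway (47% of clearance) increases to 4.6× activity: 0.47 × 4.6 = 2.162.
The CYP2C9 pathway (43% of clearance) is boosted to 1.4× activity: 0.43 × 1.4 = 0.602.
Non-CYP routes (10%) are unchanged.
Relative clearance = 2.162 + 0.602 + 0.1 = 2.864.
New steady-state plasma level = 78.6 / 2.864 = 27.4 μmol/L (concentration scales inversely with clearance).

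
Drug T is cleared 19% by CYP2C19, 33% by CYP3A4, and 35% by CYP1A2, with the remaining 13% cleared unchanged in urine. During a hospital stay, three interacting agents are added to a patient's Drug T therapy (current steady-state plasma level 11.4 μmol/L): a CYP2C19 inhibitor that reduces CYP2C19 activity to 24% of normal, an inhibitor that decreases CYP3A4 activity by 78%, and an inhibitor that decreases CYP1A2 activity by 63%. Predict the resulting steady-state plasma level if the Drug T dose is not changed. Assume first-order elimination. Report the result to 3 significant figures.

CYP2C19: 0.19 × 0.24 = 0.0456
CYP3A4: 0.33 × 0.22 = 0.0726
CYP1A2: 0.35 × 0.37 = 0.1295
Other: 0.13 (unchanged)
CL_new/CL_old = 0.0456 + 0.0726 + 0.1295 + 0.13 = 0.3777.
Dividing the baseline by the relative clearance: 11.4 / 0.3777 = 30.2 μmol/L.

30.2 μmol/L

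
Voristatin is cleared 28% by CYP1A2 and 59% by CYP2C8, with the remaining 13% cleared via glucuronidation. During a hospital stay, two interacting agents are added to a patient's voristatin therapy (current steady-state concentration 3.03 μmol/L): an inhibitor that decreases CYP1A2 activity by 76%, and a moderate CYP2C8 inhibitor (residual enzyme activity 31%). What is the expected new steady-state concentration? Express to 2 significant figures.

8.0 μmol/L

The CYP1A2 pathway (28% of clearance) falls to 0.24× activity: 0.28 × 0.24 = 0.0672.
The CYP2C8 pathway (59% of clearance) is reduced to 0.31× activity: 0.59 × 0.31 = 0.1829.
The remaining 13% of clearance is unaffected.
New clearance relative to baseline: 0.0672 + 0.1829 + 0.13 = 0.3801.
Steady-state concentration ∝ 1/CL: new value = 3.03 / 0.3801 = 8.0 μmol/L.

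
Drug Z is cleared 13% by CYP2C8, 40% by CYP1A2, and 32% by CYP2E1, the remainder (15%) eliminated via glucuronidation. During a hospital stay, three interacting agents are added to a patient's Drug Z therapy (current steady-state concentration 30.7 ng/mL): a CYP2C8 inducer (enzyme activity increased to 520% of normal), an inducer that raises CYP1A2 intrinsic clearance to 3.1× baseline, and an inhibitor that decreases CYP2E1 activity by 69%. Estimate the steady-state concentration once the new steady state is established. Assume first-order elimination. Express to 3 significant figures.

The CYP2C8 pathway (13% of clearance) is boosted to 5.2× activity: 0.13 × 5.2 = 0.676.
The CYP1A2 pathway (40% of clearance) rises to 3.1× activity: 0.4 × 3.1 = 1.24.
The CYP2E1 pathway (32% of clearance) is reduced to 0.31× activity: 0.32 × 0.31 = 0.0992.
Non-CYP routes (15%) are unchanged.
CL_new/CL_old = 0.676 + 1.24 + 0.0992 + 0.15 = 2.1652.
Dividing the baseline by the relative clearance: 30.7 / 2.1652 = 14.2 ng/mL.

14.2 ng/mL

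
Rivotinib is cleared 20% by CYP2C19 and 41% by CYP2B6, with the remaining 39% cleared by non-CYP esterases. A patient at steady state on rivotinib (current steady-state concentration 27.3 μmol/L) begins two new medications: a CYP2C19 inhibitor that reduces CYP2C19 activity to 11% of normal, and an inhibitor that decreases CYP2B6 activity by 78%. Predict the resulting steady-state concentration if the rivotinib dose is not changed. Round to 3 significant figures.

The CYP2C19 pathway (20% of clearance) drops to 0.11× activity: 0.2 × 0.11 = 0.022.
The CYP2B6 pathway (41% of clearance) is reduced to 0.22× activity: 0.41 × 0.22 = 0.0902.
The remaining 39% of clearance is unaffected.
CL_new/CL_old = 0.022 + 0.0902 + 0.39 = 0.5022.
Steady-state concentration ∝ 1/CL: new value = 27.3 / 0.5022 = 54.4 μmol/L.

54.4 μmol/L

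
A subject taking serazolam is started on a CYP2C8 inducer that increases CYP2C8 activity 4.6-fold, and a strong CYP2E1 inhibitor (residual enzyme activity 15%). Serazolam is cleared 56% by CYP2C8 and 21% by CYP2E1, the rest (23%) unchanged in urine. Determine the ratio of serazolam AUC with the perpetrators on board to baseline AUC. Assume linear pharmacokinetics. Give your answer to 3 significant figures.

The CYP2C8 pathway (56% of clearance) rises to 4.6× activity: 0.56 × 4.6 = 2.576.
The CYP2E1 pathway (21% of clearance) drops to 0.15× activity: 0.21 × 0.15 = 0.0315.
Non-CYP routes (23%) are unchanged.
New clearance relative to baseline: 2.576 + 0.0315 + 0.23 = 2.8375.
AUC ∝ 1/CL: fold-change = 1 / 2.8375 = 0.352.

0.352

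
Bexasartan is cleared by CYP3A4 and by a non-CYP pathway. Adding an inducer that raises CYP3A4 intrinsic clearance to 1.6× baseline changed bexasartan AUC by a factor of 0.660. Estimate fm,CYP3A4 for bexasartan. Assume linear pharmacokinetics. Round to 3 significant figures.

Write x for the fraction cleared via CYP3A4. The observed AUC change means clearance rose to 1/0.660 = 1.515 of baseline.
Setting x·1.6 + (1 − x) = 1.515 and solving: x = (1.515 − 1)/(1.6 − 1) = 0.859.

0.859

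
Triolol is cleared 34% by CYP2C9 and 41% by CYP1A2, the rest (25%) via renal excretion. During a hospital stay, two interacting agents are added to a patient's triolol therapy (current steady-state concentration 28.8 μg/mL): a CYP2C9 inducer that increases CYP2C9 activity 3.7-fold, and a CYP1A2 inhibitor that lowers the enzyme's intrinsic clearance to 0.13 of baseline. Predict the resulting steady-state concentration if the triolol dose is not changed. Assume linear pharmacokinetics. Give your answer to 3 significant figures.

The CYP2C9 pathway (34% of clearance) increases to 3.7× activity: 0.34 × 3.7 = 1.258.
The CYP1A2 pathway (41% of clearance) falls to 0.13× activity: 0.41 × 0.13 = 0.0533.
Non-CYP routes (25%) are unchanged.
CL_new/CL_old = 1.258 + 0.0533 + 0.25 = 1.5613.
Dividing the baseline by the relative clearance: 28.8 / 1.5613 = 18.4 μg/mL.

18.4 μg/mL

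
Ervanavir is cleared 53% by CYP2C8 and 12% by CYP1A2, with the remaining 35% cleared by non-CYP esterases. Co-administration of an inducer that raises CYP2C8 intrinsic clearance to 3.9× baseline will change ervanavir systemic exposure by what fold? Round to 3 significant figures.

0.394

The CYP2C8 pathway (53% of clearance) is boosted to 3.9× activity: 0.53 × 3.9 = 2.067.
CYP1A2 (12%) and the residual 35% are unaffected.
CL_new/CL_old = 2.067 + 0.12 + 0.35 = 2.537.
Systemic exposure ratio = CL_old/CL_new = 1 / 2.537 = 0.394.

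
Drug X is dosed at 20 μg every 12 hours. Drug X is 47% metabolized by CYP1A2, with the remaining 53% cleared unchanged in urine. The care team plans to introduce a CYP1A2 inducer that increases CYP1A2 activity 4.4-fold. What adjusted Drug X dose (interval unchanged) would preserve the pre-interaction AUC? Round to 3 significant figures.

The CYP1A2 pathway (47% of clearance) is boosted to 4.4× activity: 0.47 × 4.4 = 2.068.
Non-CYP routes (53%) are unchanged.
New clearance relative to baseline: 2.068 + 0.53 = 2.598.
Exposure is unchanged when dose changes in proportion to clearance. New dose = 20 μg × 2.598 = 52.0 μg.

52.0 μg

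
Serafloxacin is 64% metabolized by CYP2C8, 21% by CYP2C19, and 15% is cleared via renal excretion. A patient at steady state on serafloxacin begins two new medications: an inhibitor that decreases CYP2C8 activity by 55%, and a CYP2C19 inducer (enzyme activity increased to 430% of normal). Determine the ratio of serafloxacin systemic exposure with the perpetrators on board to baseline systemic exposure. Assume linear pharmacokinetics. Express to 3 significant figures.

The CYP2C8 pathway (64% of clearance) falls to 0.45× activity: 0.64 × 0.45 = 0.288.
The CYP2C19 pathway (21% of clearance) is boosted to 4.3× activity: 0.21 × 4.3 = 0.903.
The remaining 15% of clearance is unaffected.
Relative clearance = 0.288 + 0.903 + 0.15 = 1.341.
Systemic exposure ∝ 1/CL: fold-change = 1 / 1.341 = 0.746.

0.746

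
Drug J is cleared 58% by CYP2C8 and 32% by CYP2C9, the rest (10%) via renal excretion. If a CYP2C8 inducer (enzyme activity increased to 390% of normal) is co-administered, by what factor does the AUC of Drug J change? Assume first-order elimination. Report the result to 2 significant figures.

The CYP2C8 pathway (58% of clearance) is boosted to 3.9× activity: 0.58 × 3.9 = 2.262.
CYP2C9 (32%) and the residual 10% are unaffected.
CL_new/CL_old = 2.262 + 0.32 + 0.1 = 2.682.
AUC is inversely proportional to clearance, so the fold-change is 1 / 2.682 = 0.37.

0.37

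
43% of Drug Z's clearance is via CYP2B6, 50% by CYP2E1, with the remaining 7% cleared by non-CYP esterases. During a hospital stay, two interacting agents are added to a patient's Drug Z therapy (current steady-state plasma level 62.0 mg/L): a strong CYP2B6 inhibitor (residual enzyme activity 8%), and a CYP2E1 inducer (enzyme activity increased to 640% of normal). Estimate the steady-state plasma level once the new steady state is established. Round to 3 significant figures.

CYP2B6: 0.43 × 0.08 = 0.0344
CYP2E1: 0.5 × 6.4 = 3.2
Other: 0.07 (unchanged)
Relative clearance = 0.0344 + 3.2 + 0.07 = 3.3044.
Dividing the baseline by the relative clearance: 62.0 / 3.3044 = 18.8 mg/L.

18.8 mg/L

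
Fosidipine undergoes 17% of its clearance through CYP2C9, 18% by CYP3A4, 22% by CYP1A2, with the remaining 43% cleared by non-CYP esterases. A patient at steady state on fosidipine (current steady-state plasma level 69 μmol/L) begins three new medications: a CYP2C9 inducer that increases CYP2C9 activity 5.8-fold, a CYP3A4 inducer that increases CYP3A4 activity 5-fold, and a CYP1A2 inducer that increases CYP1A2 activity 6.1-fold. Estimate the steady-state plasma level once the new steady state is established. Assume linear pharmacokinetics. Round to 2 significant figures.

19 μmol/L

CYP2C9: 0.17 × 5.8 = 0.986
CYP3A4: 0.18 × 5 = 0.9
CYP1A2: 0.22 × 6.1 = 1.342
Other: 0.43 (unchanged)
New clearance relative to baseline: 0.986 + 0.9 + 1.342 + 0.43 = 3.658.
Dividing the baseline by the relative clearance: 69 / 3.658 = 19 μmol/L.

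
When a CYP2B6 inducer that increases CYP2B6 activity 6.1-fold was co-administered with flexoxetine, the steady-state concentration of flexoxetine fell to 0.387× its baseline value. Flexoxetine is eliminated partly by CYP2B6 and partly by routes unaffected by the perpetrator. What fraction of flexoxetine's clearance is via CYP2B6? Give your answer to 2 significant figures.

0.31

CL'/CL = 1 / 0.387 = 2.584
6.1·fm + (1 − fm) = 2.584
fm = (2.584 − 1) / (6.1 − 1) = 0.31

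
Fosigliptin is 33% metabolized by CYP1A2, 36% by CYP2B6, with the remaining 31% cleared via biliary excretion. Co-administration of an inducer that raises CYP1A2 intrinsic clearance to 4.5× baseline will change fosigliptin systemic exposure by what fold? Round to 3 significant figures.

The CYP1A2 pathway (33% of clearance) increases to 4.5× activity: 0.33 × 4.5 = 1.485.
CYP2B6 (36%) and the residual 31% are unaffected.
CL_new/CL_old = 1.485 + 0.36 + 0.31 = 2.155.
Systemic exposure is inversely proportional to clearance, so the fold-change is 1 / 2.155 = 0.464.

0.464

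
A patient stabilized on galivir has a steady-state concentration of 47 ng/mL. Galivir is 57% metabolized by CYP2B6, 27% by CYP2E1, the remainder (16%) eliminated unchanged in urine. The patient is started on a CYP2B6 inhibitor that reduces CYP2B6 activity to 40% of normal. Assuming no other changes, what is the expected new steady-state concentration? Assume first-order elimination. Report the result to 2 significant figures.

71 ng/mL

The CYP2B6 pathway (57% of clearance) drops to 0.4× activity: 0.57 × 0.4 = 0.228.
CYP2E1 (27%) and the residual 16% are unaffected.
CL_new/CL_old = 0.228 + 0.27 + 0.16 = 0.658.
Steady-state concentration ∝ 1/CL, so new value = 47 / 0.658 = 71 ng/mL.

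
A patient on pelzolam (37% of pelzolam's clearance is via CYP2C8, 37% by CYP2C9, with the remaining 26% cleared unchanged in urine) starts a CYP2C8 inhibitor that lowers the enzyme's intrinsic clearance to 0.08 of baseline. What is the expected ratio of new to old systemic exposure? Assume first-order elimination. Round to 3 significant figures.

1.52

CYP2C8: 0.37 × 0.08 = 0.0296
CYP2C9: 0.37 (unchanged)
Other: 0.26 (unchanged)
New clearance relative to baseline: 0.0296 + 0.37 + 0.26 = 0.6596.
Systemic exposure ratio = CL_old/CL_new = 1 / 0.6596 = 1.52.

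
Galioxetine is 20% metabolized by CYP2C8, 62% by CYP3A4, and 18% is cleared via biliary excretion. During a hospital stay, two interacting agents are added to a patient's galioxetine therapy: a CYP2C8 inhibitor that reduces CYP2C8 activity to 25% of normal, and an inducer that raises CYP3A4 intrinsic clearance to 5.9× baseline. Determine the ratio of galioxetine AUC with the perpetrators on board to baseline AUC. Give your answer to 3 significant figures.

0.257

The CYP2C8 pathway (20% of clearance) falls to 0.25× activity: 0.2 × 0.25 = 0.05.
The CYP3A4 pathway (62% of clearance) is boosted to 5.9× activity: 0.62 × 5.9 = 3.658.
Non-CYP routes (18%) are unchanged.
CL_new/CL_old = 0.05 + 3.658 + 0.18 = 3.888.
Net AUC ratio = 1 / 3.888 = 0.257.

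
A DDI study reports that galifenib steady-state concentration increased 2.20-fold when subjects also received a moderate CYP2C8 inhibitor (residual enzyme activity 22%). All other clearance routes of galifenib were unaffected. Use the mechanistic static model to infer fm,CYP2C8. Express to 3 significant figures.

0.699

Let x = fm,CYP2C8. Because steady-state concentration ∝ 1/CL, relative clearance fell to 1/2.20 = 0.4545.
Setting x·0.22 + (1 − x) = 0.4545 and solving: x = (0.4545 − 1)/(0.22 − 1) = 0.699.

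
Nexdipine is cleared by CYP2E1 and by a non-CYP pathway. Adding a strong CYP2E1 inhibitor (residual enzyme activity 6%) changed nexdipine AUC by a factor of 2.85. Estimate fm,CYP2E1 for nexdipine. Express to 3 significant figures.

CL'/CL = 1 / 2.85 = 0.3509
0.06·fm + (1 − fm) = 0.3509
fm = (0.3509 − 1) / (0.06 − 1) = 0.691

0.691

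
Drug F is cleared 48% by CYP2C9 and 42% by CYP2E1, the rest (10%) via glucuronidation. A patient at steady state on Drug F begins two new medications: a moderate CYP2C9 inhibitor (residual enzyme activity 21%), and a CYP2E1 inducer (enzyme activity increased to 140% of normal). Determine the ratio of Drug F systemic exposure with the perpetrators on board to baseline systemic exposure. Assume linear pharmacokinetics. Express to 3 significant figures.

The CYP2C9 pathway (48% of clearance) falls to 0.21× activity: 0.48 × 0.21 = 0.1008.
The CYP2E1 pathway (42% of clearance) rises to 1.4× activity: 0.42 × 1.4 = 0.588.
Non-CYP routes (10%) are unchanged.
Relative clearance = 0.1008 + 0.588 + 0.1 = 0.7888.
Net systemic exposure ratio = 1 / 0.7888 = 1.27.

1.27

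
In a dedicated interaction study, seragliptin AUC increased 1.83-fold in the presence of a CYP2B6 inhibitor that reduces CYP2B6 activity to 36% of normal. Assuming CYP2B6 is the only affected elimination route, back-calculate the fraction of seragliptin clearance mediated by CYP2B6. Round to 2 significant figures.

0.71

Let fm be the CYP2B6 fraction. New clearance relative to baseline = fm × 0.36 + (1 − fm).
AUC ratio = 1 / (new CL fraction), so new CL fraction = 1 / 1.83 = 0.5464.
fm × 0.36 + 1 − fm = 0.5464  ⇒  fm × (0.36 − 1) = −0.4536  ⇒  fm = 0.71.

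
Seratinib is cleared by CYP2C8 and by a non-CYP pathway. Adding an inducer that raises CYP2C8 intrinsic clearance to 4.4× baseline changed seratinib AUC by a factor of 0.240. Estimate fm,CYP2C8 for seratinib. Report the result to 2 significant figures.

0.93

Call the CYP2C8 fraction fm. After the interaction, CL_new/CL_old = fm × 4.4 + (1 − fm).
AUC ratio = 1 / (new CL fraction), so new CL fraction = 1 / 0.240 = 4.167.
fm × 4.4 + 1 − fm = 4.167  ⇒  fm × (4.4 − 1) = 3.167  ⇒  fm = 0.93.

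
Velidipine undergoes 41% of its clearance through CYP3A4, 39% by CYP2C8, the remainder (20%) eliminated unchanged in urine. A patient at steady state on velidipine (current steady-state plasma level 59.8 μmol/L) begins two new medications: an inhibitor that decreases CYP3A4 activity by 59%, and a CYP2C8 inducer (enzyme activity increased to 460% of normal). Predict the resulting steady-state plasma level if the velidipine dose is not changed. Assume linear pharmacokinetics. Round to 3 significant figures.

The CYP3A4 pathway (41% of clearance) drops to 0.41× activity: 0.41 × 0.41 = 0.1681.
The CYP2C8 pathway (39% of clearance) increases to 4.6× activity: 0.39 × 4.6 = 1.794.
Non-CYP routes (20%) are unchanged.
Relative clearance = 0.1681 + 1.794 + 0.2 = 2.1621.
Dividing the baseline by the relative clearance: 59.8 / 2.1621 = 27.7 μmol/L.

27.7 μmol/L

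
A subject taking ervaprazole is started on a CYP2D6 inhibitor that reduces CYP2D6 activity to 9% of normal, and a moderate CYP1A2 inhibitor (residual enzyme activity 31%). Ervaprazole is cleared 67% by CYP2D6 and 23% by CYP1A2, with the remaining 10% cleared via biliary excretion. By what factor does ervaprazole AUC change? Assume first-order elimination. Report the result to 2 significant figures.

4.3

The CYP2D6 pathway (67% of clearance) drops to 0.09× activity: 0.67 × 0.09 = 0.0603.
The CYP1A2 pathway (23% of clearance) is reduced to 0.31× activity: 0.23 × 0.31 = 0.0713.
Non-CYP routes (10%) are unchanged.
New clearance relative to baseline: 0.0603 + 0.0713 + 0.1 = 0.2316.
Because AUC varies inversely with clearance, the combined effect is 1 / 0.2316 = 4.3.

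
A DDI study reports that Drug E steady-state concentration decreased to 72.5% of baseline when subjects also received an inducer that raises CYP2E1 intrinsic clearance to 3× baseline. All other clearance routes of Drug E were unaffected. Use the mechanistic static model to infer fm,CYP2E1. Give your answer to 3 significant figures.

0.190

Write x for the fraction cleared via CYP2E1. The observed steady-state concentration change means clearance rose to 1/0.725 = 1.379 of baseline.
Only the CYP2E1 route changed, so 1.379 = x·3 + (1 − x), giving x = 0.190.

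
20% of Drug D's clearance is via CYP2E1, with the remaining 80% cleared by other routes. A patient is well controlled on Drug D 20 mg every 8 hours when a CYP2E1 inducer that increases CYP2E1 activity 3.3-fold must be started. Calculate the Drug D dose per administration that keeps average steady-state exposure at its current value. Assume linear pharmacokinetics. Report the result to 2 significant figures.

The CYP2E1 pathway (20% of clearance) rises to 3.3× activity: 0.2 × 3.3 = 0.66.
Non-CYP routes (80%) are unchanged.
Relative clearance = 0.66 + 0.8 = 1.46.
To maintain the same steady-state level, dose must scale with clearance: new dose = 20 × 1.46 = 29 mg.

29 mg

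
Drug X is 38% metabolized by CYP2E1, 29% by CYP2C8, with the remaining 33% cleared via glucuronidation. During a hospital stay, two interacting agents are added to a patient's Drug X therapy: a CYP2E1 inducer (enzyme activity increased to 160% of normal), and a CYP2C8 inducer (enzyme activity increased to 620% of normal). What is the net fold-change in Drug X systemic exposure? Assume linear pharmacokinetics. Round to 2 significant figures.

0.37

CYP2E1: 0.38 × 1.6 = 0.608
CYP2C8: 0.29 × 6.2 = 1.798
Other: 0.33 (unchanged)
CL_new/CL_old = 0.608 + 1.798 + 0.33 = 2.736.
Because systemic exposure varies inversely with clearance, the combined effect is 1 / 2.736 = 0.37.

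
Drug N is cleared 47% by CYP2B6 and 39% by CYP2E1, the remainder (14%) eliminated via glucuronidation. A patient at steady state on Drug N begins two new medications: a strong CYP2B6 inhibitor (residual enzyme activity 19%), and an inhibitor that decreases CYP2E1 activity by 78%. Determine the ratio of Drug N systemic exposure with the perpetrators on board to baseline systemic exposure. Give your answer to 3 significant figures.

3.17

The CYP2B6 pathway (47% of clearance) is reduced to 0.19× activity: 0.47 × 0.19 = 0.0893.
The CYP2E1 pathway (39% of clearance) drops to 0.22× activity: 0.39 × 0.22 = 0.0858.
Non-CYP routes (14%) are unchanged.
CL_new/CL_old = 0.0893 + 0.0858 + 0.14 = 0.3151.
Because systemic exposure varies inversely with clearance, the combined effect is 1 / 0.3151 = 3.17.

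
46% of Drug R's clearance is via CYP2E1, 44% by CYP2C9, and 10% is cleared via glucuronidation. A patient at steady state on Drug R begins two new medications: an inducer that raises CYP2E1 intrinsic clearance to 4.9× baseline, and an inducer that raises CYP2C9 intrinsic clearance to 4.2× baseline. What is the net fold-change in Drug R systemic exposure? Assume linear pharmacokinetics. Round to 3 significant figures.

CYP2E1: 0.46 × 4.9 = 2.254
CYP2C9: 0.44 × 4.2 = 1.848
Other: 0.1 (unchanged)
New clearance relative to baseline: 2.254 + 1.848 + 0.1 = 4.202.
Because systemic exposure varies inversely with clearance, the combined effect is 1 / 4.202 = 0.238.

0.238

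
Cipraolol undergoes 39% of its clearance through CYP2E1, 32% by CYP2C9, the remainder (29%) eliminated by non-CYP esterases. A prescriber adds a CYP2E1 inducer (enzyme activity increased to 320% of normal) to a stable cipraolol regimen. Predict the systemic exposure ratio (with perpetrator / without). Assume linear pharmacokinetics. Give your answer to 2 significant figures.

0.54

CYP2E1: 0.39 × 3.2 = 1.248
CYP2C9: 0.32 (unchanged)
Other: 0.29 (unchanged)
New clearance relative to baseline: 1.248 + 0.32 + 0.29 = 1.858.
Since systemic exposure ∝ 1/CL, the ratio is 1 / 1.858 = 0.54.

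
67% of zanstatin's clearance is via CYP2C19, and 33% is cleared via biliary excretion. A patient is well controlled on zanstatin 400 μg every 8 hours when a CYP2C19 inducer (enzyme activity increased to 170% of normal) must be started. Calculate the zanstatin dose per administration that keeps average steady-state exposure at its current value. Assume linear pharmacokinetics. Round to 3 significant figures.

588 μg

The CYP2C19 pathway (67% of clearance) is boosted to 1.7× activity: 0.67 × 1.7 = 1.139.
The remaining 33% of clearance is unaffected.
New clearance relative to baseline: 1.139 + 0.33 = 1.469.
To maintain the same steady-state level, dose must scale with clearance: new dose = 400 × 1.469 = 588 μg.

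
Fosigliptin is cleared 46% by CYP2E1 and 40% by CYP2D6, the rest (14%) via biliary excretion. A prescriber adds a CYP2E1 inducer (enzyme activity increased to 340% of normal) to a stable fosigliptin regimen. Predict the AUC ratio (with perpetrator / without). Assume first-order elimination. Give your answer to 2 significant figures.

The CYP2E1 pathway (46% of clearance) rises to 3.4× activity: 0.46 × 3.4 = 1.564.
CYP2D6 (40%) and the residual 14% are unaffected.
Relative clearance = 1.564 + 0.4 + 0.14 = 2.104.
AUC ratio = CL_old/CL_new = 1 / 2.104 = 0.48.

0.48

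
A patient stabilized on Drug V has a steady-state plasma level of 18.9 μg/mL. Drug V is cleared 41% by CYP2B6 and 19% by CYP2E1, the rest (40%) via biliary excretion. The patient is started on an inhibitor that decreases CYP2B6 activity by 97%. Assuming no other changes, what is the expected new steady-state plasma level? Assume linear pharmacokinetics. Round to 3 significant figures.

CYP2B6: 0.41 × 0.03 = 0.0123
CYP2E1: 0.19 (unchanged)
Other: 0.4 (unchanged)
CL_new/CL_old = 0.0123 + 0.19 + 0.4 = 0.6023.
New steady-state plasma level = baseline ÷ relative clearance = 18.9 / 0.6023 = 31.4 μg/mL.

31.4 μg/mL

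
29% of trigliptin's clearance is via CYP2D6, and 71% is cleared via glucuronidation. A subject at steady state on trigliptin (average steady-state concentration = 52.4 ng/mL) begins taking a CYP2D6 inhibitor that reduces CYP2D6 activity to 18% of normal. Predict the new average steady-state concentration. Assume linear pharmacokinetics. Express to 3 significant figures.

68.7 ng/mL

The CYP2D6 pathway (29% of clearance) is reduced to 0.18× activity: 0.29 × 0.18 = 0.0522.
The remaining 71% of clearance is unaffected.
Relative clearance = 0.0522 + 0.71 = 0.7622.
With dosing unchanged, average steady-state concentration scales as 1/CL: 52.4 / 0.7622 = 68.7 ng/mL.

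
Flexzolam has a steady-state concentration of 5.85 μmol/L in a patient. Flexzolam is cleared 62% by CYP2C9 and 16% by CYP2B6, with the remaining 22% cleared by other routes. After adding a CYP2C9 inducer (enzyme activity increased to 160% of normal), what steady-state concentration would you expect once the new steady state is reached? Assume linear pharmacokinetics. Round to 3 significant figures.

4.26 μmol/L

The CYP2C9 pathway (62% of clearance) increases to 1.6× activity: 0.62 × 1.6 = 0.992.
CYP2B6 (16%) and the residual 22% are unaffected.
CL_new/CL_old = 0.992 + 0.16 + 0.22 = 1.372.
New steady-state concentration = baseline ÷ relative clearance = 5.85 / 1.372 = 4.26 μmol/L.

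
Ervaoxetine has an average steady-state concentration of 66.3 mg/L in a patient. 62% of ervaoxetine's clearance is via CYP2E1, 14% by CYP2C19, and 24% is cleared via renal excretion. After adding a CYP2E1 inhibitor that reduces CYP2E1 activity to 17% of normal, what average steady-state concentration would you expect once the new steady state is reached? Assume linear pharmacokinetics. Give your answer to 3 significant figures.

The CYP2E1 pathway (62% of clearance) falls to 0.17× activity: 0.62 × 0.17 = 0.1054.
CYP2C19 (14%) and the residual 24% are unaffected.
Relative clearance = 0.1054 + 0.14 + 0.24 = 0.4854.
Average steady-state concentration ∝ 1/CL, so new value = 66.3 / 0.4854 = 137 mg/L.

137 mg/L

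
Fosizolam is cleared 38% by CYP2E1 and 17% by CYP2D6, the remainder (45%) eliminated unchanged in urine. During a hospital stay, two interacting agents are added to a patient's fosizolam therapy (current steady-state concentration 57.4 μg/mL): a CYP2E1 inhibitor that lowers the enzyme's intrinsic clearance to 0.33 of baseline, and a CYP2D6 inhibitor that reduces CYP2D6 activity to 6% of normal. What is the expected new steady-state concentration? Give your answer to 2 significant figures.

The CYP2E1 pathway (38% of clearance) drops to 0.33× activity: 0.38 × 0.33 = 0.1254.
The CYP2D6 pathway (17% of clearance) falls to 0.06× activity: 0.17 × 0.06 = 0.0102.
Non-CYP routes (45%) are unchanged.
New clearance relative to baseline: 0.1254 + 0.0102 + 0.45 = 0.5856.
Dividing the baseline by the relative clearance: 57.4 / 0.5856 = 98 μg/mL.

98 μg/mL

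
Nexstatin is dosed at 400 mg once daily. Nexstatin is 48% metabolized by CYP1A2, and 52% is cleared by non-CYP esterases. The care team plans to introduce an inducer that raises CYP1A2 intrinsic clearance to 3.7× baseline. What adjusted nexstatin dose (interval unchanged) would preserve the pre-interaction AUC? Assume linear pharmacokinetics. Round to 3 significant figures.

The CYP1A2 pathway (48% of clearance) increases to 3.7× activity: 0.48 × 3.7 = 1.776.
The remaining 52% of clearance is unaffected.
CL_new/CL_old = 1.776 + 0.52 = 2.296.
To maintain the same steady-state level, dose must scale with clearance: new dose = 400 × 2.296 = 918 mg.

918 mg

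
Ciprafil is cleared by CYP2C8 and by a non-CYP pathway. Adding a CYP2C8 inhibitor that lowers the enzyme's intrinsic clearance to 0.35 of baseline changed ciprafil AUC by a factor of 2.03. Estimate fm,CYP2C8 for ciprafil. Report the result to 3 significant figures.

Let x = fm,CYP2C8. Because AUC ∝ 1/CL, relative clearance fell to 1/2.03 = 0.4926.
Only the CYP2C8 route changed, so 0.4926 = x·0.35 + (1 − x), giving x = 0.781.

0.781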